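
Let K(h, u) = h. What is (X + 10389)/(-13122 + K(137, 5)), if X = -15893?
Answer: 5504/12985 ≈ 0.42387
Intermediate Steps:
(X + 10389)/(-13122 + K(137, 5)) = (-15893 + 10389)/(-13122 + 137) = -5504/(-12985) = -5504*(-1/12985) = 5504/12985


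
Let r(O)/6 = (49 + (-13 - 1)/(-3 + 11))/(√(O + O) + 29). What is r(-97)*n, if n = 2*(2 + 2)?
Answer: 7308/115 - 252*I*√194/115 ≈ 63.548 - 30.521*I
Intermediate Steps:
n = 8 (n = 2*4 = 8)
r(O) = 567/(2*(29 + √2*√O)) (r(O) = 6*((49 + (-13 - 1)/(-3 + 11))/(√(O + O) + 29)) = 6*((49 - 14/8)/(√(2*O) + 29)) = 6*((49 - 14*⅛)/(√2*√O + 29)) = 6*((49 - 7/4)/(29 + √2*√O)) = 6*(189/(4*(29 + √2*√O))) = 567/(2*(29 + √2*√O)))
r(-97)*n = (567/(2*(29 + √2*√(-97))))*8 = (567/(2*(29 + √2*(I*√97))))*8 = (567/(2*(29 + I*√194)))*8 = 2268/(29 + I*√194)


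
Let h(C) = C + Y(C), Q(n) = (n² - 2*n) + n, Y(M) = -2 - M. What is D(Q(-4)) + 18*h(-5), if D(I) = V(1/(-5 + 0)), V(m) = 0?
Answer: -36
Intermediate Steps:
Q(n) = n² - n
h(C) = -2 (h(C) = C + (-2 - C) = -2)
D(I) = 0
D(Q(-4)) + 18*h(-5) = 0 + 18*(-2) = 0 - 36 = -36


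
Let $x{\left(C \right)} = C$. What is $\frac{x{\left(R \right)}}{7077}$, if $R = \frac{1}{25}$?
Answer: $\frac{1}{176925} \approx 5.6521 \cdot 10^{-6}$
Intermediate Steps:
$R = \frac{1}{25} \approx 0.04$
$\frac{x{\left(R \right)}}{7077} = \frac{1}{25 \cdot 7077} = \frac{1}{25} \cdot \frac{1}{7077} = \frac{1}{176925}$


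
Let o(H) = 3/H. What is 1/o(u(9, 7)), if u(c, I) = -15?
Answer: -5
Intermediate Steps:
1/o(u(9, 7)) = 1/(3/(-15)) = 1/(3*(-1/15)) = 1/(-⅕) = -5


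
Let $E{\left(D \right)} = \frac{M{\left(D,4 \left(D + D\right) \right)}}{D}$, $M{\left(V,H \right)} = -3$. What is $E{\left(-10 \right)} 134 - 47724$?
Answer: $- \frac{238419}{5} \approx -47684.0$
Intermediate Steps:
$E{\left(D \right)} = - \frac{3}{D}$
$E{\left(-10 \right)} 134 - 47724 = - \frac{3}{-10} \cdot 134 - 47724 = \left(-3\right) \left(- \frac{1}{10}\right) 134 - 47724 = \frac{3}{10} \cdot 134 - 47724 = \frac{201}{5} - 47724 = - \frac{238419}{5}$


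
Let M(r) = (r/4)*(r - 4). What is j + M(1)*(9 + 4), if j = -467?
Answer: -1907/4 ≈ -476.75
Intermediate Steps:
M(r) = r*(-4 + r)/4 (M(r) = (r*(1/4))*(-4 + r) = (r/4)*(-4 + r) = r*(-4 + r)/4)
j + M(1)*(9 + 4) = -467 + ((1/4)*1*(-4 + 1))*(9 + 4) = -467 + ((1/4)*1*(-3))*13 = -467 - 3/4*13 = -467 - 39/4 = -1907/4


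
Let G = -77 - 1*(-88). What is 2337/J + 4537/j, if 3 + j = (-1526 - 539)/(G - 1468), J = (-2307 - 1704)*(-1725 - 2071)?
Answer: -16774744850847/5851765556 ≈ -2866.6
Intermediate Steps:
G = 11 (G = -77 + 88 = 11)
J = 15225756 (J = -4011*(-3796) = 15225756)
j = -2306/1457 (j = -3 + (-1526 - 539)/(11 - 1468) = -3 - 2065/(-1457) = -3 - 2065*(-1/1457) = -3 + 2065/1457 = -2306/1457 ≈ -1.5827)
2337/J + 4537/j = 2337/15225756 + 4537/(-2306/1457) = 2337*(1/15225756) + 4537*(-1457/2306) = 779/5075252 - 6610409/2306 = -16774744850847/5851765556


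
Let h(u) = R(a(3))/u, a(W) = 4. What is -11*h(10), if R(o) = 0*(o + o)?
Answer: 0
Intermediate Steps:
R(o) = 0 (R(o) = 0*(2*o) = 0)
h(u) = 0 (h(u) = 0/u = 0)
-11*h(10) = -11*0 = 0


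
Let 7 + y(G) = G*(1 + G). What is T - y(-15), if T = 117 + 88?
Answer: 2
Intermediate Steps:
T = 205
y(G) = -7 + G*(1 + G)
T - y(-15) = 205 - (-7 - 15 + (-15)²) = 205 - (-7 - 15 + 225) = 205 - 1*203 = 205 - 203 = 2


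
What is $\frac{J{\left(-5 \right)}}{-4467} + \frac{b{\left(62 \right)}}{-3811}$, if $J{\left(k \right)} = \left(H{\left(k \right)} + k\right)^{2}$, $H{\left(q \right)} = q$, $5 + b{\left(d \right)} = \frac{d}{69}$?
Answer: $- \frac{8343913}{391545951} \approx -0.02131$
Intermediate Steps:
$b{\left(d \right)} = -5 + \frac{d}{69}$
$J{\left(k \right)} = 4 k^{2}$ ($J{\left(k \right)} = \left(k + k\right)^{2} = \left(2 k\right)^{2} = 4 k^{2}$)
$\frac{J{\left(-5 \right)}}{-4467} + \frac{b{\left(62 \right)}}{-3811} = \frac{4 \left(-5\right)^{2}}{-4467} + \frac{-5 + \frac{1}{69} \cdot 62}{-3811} = 4 \cdot 25 \left(- \frac{1}{4467}\right) + \left(-5 + \frac{62}{69}\right) \left(- \frac{1}{3811}\right) = 100 \left(- \frac{1}{4467}\right) - - \frac{283}{262959} = - \frac{100}{4467} + \frac{283}{262959} = - \frac{8343913}{391545951}$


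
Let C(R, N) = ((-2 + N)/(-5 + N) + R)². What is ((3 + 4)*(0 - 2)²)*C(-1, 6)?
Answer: 252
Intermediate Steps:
C(R, N) = (R + (-2 + N)/(-5 + N))² (C(R, N) = ((-2 + N)/(-5 + N) + R)² = (R + (-2 + N)/(-5 + N))²)
((3 + 4)*(0 - 2)²)*C(-1, 6) = ((3 + 4)*(0 - 2)²)*((-2 + 6 - 5*(-1) + 6*(-1))²/(-5 + 6)²) = (7*(-2)²)*((-2 + 6 + 5 - 6)²/1²) = (7*4)*(1*3²) = 28*(1*9) = 28*9 = 252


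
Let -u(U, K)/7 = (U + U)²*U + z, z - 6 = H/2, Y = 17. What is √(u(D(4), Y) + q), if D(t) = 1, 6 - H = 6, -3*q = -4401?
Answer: √1397 ≈ 37.376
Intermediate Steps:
q = 1467 (q = -⅓*(-4401) = 1467)
H = 0 (H = 6 - 1*6 = 6 - 6 = 0)
z = 6 (z = 6 + 0/2 = 6 + 0*(½) = 6 + 0 = 6)
u(U, K) = -42 - 28*U³ (u(U, K) = -7*((U + U)²*U + 6) = -7*((2*U)²*U + 6) = -7*((4*U²)*U + 6) = -7*(4*U³ + 6) = -7*(6 + 4*U³) = -42 - 28*U³)
√(u(D(4), Y) + q) = √((-42 - 28*1³) + 1467) = √((-42 - 28*1) + 1467) = √((-42 - 28) + 1467) = √(-70 + 1467) = √1397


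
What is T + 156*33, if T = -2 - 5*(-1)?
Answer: 5151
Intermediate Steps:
T = 3 (T = -2 + 5 = 3)
T + 156*33 = 3 + 156*33 = 3 + 5148 = 5151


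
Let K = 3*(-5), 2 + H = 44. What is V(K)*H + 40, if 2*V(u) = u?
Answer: -275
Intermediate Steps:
H = 42 (H = -2 + 44 = 42)
K = -15
V(u) = u/2
V(K)*H + 40 = ((1/2)*(-15))*42 + 40 = -15/2*42 + 40 = -315 + 40 = -275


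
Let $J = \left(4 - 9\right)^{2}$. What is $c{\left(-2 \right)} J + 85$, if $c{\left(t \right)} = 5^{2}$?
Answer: $710$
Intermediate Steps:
$c{\left(t \right)} = 25$
$J = 25$ ($J = \left(4 - 9\right)^{2} = \left(-5\right)^{2} = 25$)
$c{\left(-2 \right)} J + 85 = 25 \cdot 25 + 85 = 625 + 85 = 710$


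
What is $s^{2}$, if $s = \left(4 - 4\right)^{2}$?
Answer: $0$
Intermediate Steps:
$s = 0$ ($s = 0^{2} = 0$)
$s^{2} = 0^{2} = 0$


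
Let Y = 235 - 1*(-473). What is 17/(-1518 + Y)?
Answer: -17/810 ≈ -0.020988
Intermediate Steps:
Y = 708 (Y = 235 + 473 = 708)
17/(-1518 + Y) = 17/(-1518 + 708) = 17/(-810) = -1/810*17 = -17/810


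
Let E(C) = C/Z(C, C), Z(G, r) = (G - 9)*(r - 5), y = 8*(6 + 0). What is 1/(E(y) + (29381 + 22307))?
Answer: 559/28893608 ≈ 1.9347e-5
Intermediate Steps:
y = 48 (y = 8*6 = 48)
Z(G, r) = (-9 + G)*(-5 + r)
E(C) = C/(45 + C**2 - 14*C) (E(C) = C/(45 - 9*C - 5*C + C*C) = C/(45 - 9*C - 5*C + C**2) = C/(45 + C**2 - 14*C))
1/(E(y) + (29381 + 22307)) = 1/(48/(45 + 48**2 - 14*48) + (29381 + 22307)) = 1/(48/(45 + 2304 - 672) + 51688) = 1/(48/1677 + 51688) = 1/(48*(1/1677) + 51688) = 1/(16/559 + 51688) = 1/(28893608/559) = 559/28893608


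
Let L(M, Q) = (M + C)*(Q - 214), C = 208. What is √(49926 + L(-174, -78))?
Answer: √39998 ≈ 200.00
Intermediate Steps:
L(M, Q) = (-214 + Q)*(208 + M) (L(M, Q) = (M + 208)*(Q - 214) = (208 + M)*(-214 + Q) = (-214 + Q)*(208 + M))
√(49926 + L(-174, -78)) = √(49926 + (-44512 - 214*(-174) + 208*(-78) - 174*(-78))) = √(49926 + (-44512 + 37236 - 16224 + 13572)) = √(49926 - 9928) = √39998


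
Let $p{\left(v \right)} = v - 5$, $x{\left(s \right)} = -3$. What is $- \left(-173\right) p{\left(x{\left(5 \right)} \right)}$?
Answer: $-1384$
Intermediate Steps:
$p{\left(v \right)} = -5 + v$ ($p{\left(v \right)} = v - 5 = -5 + v$)
$- \left(-173\right) p{\left(x{\left(5 \right)} \right)} = - \left(-173\right) \left(-5 - 3\right) = - \left(-173\right) \left(-8\right) = \left(-1\right) 1384 = -1384$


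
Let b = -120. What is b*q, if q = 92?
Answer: -11040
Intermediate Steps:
b*q = -120*92 = -11040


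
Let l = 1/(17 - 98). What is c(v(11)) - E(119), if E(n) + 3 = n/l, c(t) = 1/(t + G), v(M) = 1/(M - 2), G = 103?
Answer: 8947785/928 ≈ 9642.0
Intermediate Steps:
l = -1/81 (l = 1/(-81) = -1/81 ≈ -0.012346)
v(M) = 1/(-2 + M)
c(t) = 1/(103 + t) (c(t) = 1/(t + 103) = 1/(103 + t))
E(n) = -3 - 81*n (E(n) = -3 + n/(-1/81) = -3 + n*(-81) = -3 - 81*n)
c(v(11)) - E(119) = 1/(103 + 1/(-2 + 11)) - (-3 - 81*119) = 1/(103 + 1/9) - (-3 - 9639) = 1/(103 + ⅑) - 1*(-9642) = 1/(928/9) + 9642 = 9/928 + 9642 = 8947785/928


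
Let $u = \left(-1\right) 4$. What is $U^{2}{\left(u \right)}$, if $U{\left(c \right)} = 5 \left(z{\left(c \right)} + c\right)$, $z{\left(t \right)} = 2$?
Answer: $100$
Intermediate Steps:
$u = -4$
$U{\left(c \right)} = 10 + 5 c$ ($U{\left(c \right)} = 5 \left(2 + c\right) = 10 + 5 c$)
$U^{2}{\left(u \right)} = \left(10 + 5 \left(-4\right)\right)^{2} = \left(10 - 20\right)^{2} = \left(-10\right)^{2} = 100$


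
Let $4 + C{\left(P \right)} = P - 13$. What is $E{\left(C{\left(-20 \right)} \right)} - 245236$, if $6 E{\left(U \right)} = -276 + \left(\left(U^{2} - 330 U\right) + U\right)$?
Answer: $-243025$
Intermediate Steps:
$C{\left(P \right)} = -17 + P$ ($C{\left(P \right)} = -4 + \left(P - 13\right) = -4 + \left(-13 + P\right) = -17 + P$)
$E{\left(U \right)} = -46 - \frac{329 U}{6} + \frac{U^{2}}{6}$ ($E{\left(U \right)} = \frac{-276 + \left(\left(U^{2} - 330 U\right) + U\right)}{6} = \frac{-276 + \left(U^{2} - 329 U\right)}{6} = \frac{-276 + U^{2} - 329 U}{6} = -46 - \frac{329 U}{6} + \frac{U^{2}}{6}$)
$E{\left(C{\left(-20 \right)} \right)} - 245236 = \left(-46 - \frac{329 \left(-17 - 20\right)}{6} + \frac{\left(-17 - 20\right)^{2}}{6}\right) - 245236 = \left(-46 - - \frac{12173}{6} + \frac{\left(-37\right)^{2}}{6}\right) - 245236 = \left(-46 + \frac{12173}{6} + \frac{1}{6} \cdot 1369\right) - 245236 = \left(-46 + \frac{12173}{6} + \frac{1369}{6}\right) - 245236 = 2211 - 245236 = -243025$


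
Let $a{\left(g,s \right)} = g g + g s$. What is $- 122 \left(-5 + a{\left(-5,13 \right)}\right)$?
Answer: $5490$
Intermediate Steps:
$a{\left(g,s \right)} = g^{2} + g s$
$- 122 \left(-5 + a{\left(-5,13 \right)}\right) = - 122 \left(-5 - 5 \left(-5 + 13\right)\right) = - 122 \left(-5 - 40\right) = \left(-122\right) \left(-45\right) = 5490$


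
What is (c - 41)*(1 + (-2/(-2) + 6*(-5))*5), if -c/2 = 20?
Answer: 11664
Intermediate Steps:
c = -40 (c = -2*20 = -40)
(c - 41)*(1 + (-2/(-2) + 6*(-5))*5) = (-40 - 41)*(1 + (-2/(-2) + 6*(-5))*5) = -81*(1 + (-2*(-½) - 30)*5) = -81*(1 + (1 - 30)*5) = -81*(1 - 29*5) = -81*(1 - 145) = -81*(-144) = 11664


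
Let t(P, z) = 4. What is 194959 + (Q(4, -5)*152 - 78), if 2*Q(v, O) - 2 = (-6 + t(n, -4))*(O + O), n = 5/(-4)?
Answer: 196553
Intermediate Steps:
n = -5/4 (n = 5*(-¼) = -5/4 ≈ -1.2500)
Q(v, O) = 1 - 2*O (Q(v, O) = 1 + ((-6 + 4)*(O + O))/2 = 1 + (-4*O)/2 = 1 - 2*O)
194959 + (Q(4, -5)*152 - 78) = 194959 + ((1 - 2*(-5))*152 - 78) = 194959 + ((1 + 10)*152 - 78) = 194959 + (11*152 - 78) = 194959 + (1672 - 78) = 194959 + 1594 = 196553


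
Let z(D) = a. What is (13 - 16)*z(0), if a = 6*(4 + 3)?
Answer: -126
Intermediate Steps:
a = 42 (a = 6*7 = 42)
z(D) = 42
(13 - 16)*z(0) = (13 - 16)*42 = -3*42 = -126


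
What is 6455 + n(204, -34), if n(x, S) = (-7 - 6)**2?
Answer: 6624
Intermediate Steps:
n(x, S) = 169 (n(x, S) = (-13)**2 = 169)
6455 + n(204, -34) = 6455 + 169 = 6624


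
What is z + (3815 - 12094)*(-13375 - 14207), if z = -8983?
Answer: 228342395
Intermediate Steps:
z + (3815 - 12094)*(-13375 - 14207) = -8983 + (3815 - 12094)*(-13375 - 14207) = -8983 - 8279*(-27582) = -8983 + 228351378 = 228342395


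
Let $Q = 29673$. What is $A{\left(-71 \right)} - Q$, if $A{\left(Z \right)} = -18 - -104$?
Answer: $-29587$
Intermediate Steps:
$A{\left(Z \right)} = 86$ ($A{\left(Z \right)} = -18 + 104 = 86$)
$A{\left(-71 \right)} - Q = 86 - 29673 = -29587$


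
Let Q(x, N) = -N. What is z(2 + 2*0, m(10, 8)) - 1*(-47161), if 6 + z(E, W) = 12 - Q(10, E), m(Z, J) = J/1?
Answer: 47169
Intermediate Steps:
m(Z, J) = J (m(Z, J) = J*1 = J)
z(E, W) = 6 + E (z(E, W) = -6 + (12 - (-1)*E) = -6 + (12 + E) = 6 + E)
z(2 + 2*0, m(10, 8)) - 1*(-47161) = (6 + (2 + 2*0)) - 1*(-47161) = (6 + (2 + 0)) + 47161 = (6 + 2) + 47161 = 8 + 47161 = 47169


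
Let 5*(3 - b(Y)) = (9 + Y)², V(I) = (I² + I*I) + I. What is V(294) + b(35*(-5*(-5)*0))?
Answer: 865764/5 ≈ 1.7315e+5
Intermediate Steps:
V(I) = I + 2*I² (V(I) = (I² + I²) + I = 2*I² + I = I + 2*I²)
b(Y) = 3 - (9 + Y)²/5
V(294) + b(35*(-5*(-5)*0)) = 294*(1 + 2*294) + (3 - (9 + 35*(-5*(-5)*0))²/5) = 294*(1 + 588) + (3 - (9 + 35*(25*0))²/5) = 294*589 + (3 - (9 + 35*0)²/5) = 173166 + (3 - (9 + 0)²/5) = 173166 + (3 - ⅕*9²) = 173166 + (3 - ⅕*81) = 173166 + (3 - 81/5) = 173166 - 66/5 = 865764/5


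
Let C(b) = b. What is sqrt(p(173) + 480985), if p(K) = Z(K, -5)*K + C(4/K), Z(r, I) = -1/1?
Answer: 8*sqrt(224847235)/173 ≈ 693.41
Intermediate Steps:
Z(r, I) = -1 (Z(r, I) = -1*1 = -1)
p(K) = -K + 4/K
sqrt(p(173) + 480985) = sqrt((-1*173 + 4/173) + 480985) = sqrt((-173 + 4*(1/173)) + 480985) = sqrt((-173 + 4/173) + 480985) = sqrt(-29925/173 + 480985) = sqrt(83180480/173) = 8*sqrt(224847235)/173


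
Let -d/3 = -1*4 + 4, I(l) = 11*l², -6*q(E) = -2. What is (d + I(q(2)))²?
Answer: 121/81 ≈ 1.4938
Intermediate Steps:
q(E) = ⅓ (q(E) = -⅙*(-2) = ⅓)
d = 0 (d = -3*(-1*4 + 4) = -3*(-4 + 4) = -3*0 = 0)
(d + I(q(2)))² = (0 + 11*(⅓)²)² = (0 + 11*(⅑))² = (0 + 11/9)² = (11/9)² = 121/81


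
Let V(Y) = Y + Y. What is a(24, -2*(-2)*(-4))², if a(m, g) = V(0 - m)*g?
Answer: 589824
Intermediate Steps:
V(Y) = 2*Y
a(m, g) = -2*g*m (a(m, g) = (2*(0 - m))*g = (2*(-m))*g = (-2*m)*g = -2*g*m)
a(24, -2*(-2)*(-4))² = (-2*-2*(-2)*(-4)*24)² = (-2*4*(-4)*24)² = (-2*(-16)*24)² = 768² = 589824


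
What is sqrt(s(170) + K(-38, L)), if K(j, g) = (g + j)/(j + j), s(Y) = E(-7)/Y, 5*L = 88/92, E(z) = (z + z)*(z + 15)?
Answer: I*sqrt(222609985)/37145 ≈ 0.40167*I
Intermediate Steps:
E(z) = 2*z*(15 + z) (E(z) = (2*z)*(15 + z) = 2*z*(15 + z))
L = 22/115 (L = (88/92)/5 = (88*(1/92))/5 = (1/5)*(22/23) = 22/115 ≈ 0.19130)
s(Y) = -112/Y (s(Y) = (2*(-7)*(15 - 7))/Y = (2*(-7)*8)/Y = -112/Y)
K(j, g) = (g + j)/(2*j) (K(j, g) = (g + j)/((2*j)) = (g + j)*(1/(2*j)) = (g + j)/(2*j))
sqrt(s(170) + K(-38, L)) = sqrt(-112/170 + (1/2)*(22/115 - 38)/(-38)) = sqrt(-112*1/170 + (1/2)*(-1/38)*(-4348/115)) = sqrt(-56/85 + 1087/2185) = sqrt(-5993/37145) = I*sqrt(222609985)/37145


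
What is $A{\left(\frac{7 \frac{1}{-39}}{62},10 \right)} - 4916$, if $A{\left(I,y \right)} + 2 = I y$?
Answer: $- \frac{5945897}{1209} \approx -4918.0$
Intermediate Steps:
$A{\left(I,y \right)} = -2 + I y$
$A{\left(\frac{7 \frac{1}{-39}}{62},10 \right)} - 4916 = \left(-2 + \frac{7 \frac{1}{-39}}{62} \cdot 10\right) - 4916 = \left(-2 + 7 \left(- \frac{1}{39}\right) \frac{1}{62} \cdot 10\right) - 4916 = \left(-2 + \left(- \frac{7}{39}\right) \frac{1}{62} \cdot 10\right) - 4916 = \left(-2 - \frac{35}{1209}\right) - 4916 = - \frac{2453}{1209} - 4916 = - \frac{5945897}{1209}$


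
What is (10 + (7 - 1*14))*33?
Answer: 99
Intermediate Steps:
(10 + (7 - 1*14))*33 = (10 + (7 - 14))*33 = (10 - 7)*33 = 3*33 = 99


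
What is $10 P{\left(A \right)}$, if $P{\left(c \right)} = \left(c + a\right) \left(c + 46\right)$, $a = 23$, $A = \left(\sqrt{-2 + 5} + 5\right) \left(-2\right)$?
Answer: $4800 - 980 \sqrt{3} \approx 3102.6$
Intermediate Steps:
$A = -10 - 2 \sqrt{3}$ ($A = \left(\sqrt{3} + 5\right) \left(-2\right) = \left(5 + \sqrt{3}\right) \left(-2\right) = -10 - 2 \sqrt{3} \approx -13.464$)
$P{\left(c \right)} = \left(23 + c\right) \left(46 + c\right)$ ($P{\left(c \right)} = \left(c + 23\right) \left(c + 46\right) = \left(23 + c\right) \left(46 + c\right)$)
$10 P{\left(A \right)} = 10 \left(1058 + \left(-10 - 2 \sqrt{3}\right)^{2} + 69 \left(-10 - 2 \sqrt{3}\right)\right) = 10 \left(1058 + \left(-10 - 2 \sqrt{3}\right)^{2} - \left(690 + 138 \sqrt{3}\right)\right) = 10 \left(368 + \left(-10 - 2 \sqrt{3}\right)^{2} - 138 \sqrt{3}\right) = 3680 - 1380 \sqrt{3} + 10 \left(-10 - 2 \sqrt{3}\right)^{2}$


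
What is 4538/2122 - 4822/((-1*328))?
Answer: 2930187/174004 ≈ 16.840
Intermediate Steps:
4538/2122 - 4822/((-1*328)) = 4538*(1/2122) - 4822/(-328) = 2269/1061 - 4822*(-1/328) = 2269/1061 + 2411/164 = 2930187/174004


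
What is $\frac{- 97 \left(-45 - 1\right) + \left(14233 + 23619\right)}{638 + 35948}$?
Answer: $\frac{21157}{18293} \approx 1.1566$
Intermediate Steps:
$\frac{- 97 \left(-45 - 1\right) + \left(14233 + 23619\right)}{638 + 35948} = \frac{\left(-97\right) \left(-46\right) + 37852}{36586} = \left(4462 + 37852\right) \frac{1}{36586} = 42314 \cdot \frac{1}{36586} = \frac{21157}{18293}$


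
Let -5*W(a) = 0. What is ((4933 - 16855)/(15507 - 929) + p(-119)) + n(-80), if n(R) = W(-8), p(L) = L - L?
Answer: -5961/7289 ≈ -0.81781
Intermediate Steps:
p(L) = 0
W(a) = 0 (W(a) = -⅕*0 = 0)
n(R) = 0
((4933 - 16855)/(15507 - 929) + p(-119)) + n(-80) = ((4933 - 16855)/(15507 - 929) + 0) + 0 = (-11922/14578 + 0) + 0 = (-11922*1/14578 + 0) + 0 = (-5961/7289 + 0) + 0 = -5961/7289 + 0 = -5961/7289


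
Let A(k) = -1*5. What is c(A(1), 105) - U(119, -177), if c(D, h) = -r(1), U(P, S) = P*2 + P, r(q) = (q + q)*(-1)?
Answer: -355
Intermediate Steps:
A(k) = -5
r(q) = -2*q (r(q) = (2*q)*(-1) = -2*q)
U(P, S) = 3*P (U(P, S) = 2*P + P = 3*P)
c(D, h) = 2 (c(D, h) = -(-2) = -1*(-2) = 2)
c(A(1), 105) - U(119, -177) = 2 - 3*119 = 2 - 1*357 = 2 - 357 = -355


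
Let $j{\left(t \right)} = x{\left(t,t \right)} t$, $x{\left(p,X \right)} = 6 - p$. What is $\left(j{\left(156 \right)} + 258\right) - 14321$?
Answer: $-37463$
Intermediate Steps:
$j{\left(t \right)} = t \left(6 - t\right)$ ($j{\left(t \right)} = \left(6 - t\right) t = t \left(6 - t\right)$)
$\left(j{\left(156 \right)} + 258\right) - 14321 = \left(156 \left(6 - 156\right) + 258\right) - 14321 = \left(156 \left(-150\right) + 258\right) - 14321 = \left(-23400 + 258\right) - 14321 = -23142 - 14321 = -37463$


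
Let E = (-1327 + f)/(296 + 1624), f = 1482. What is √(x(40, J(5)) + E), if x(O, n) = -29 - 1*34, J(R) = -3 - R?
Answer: I*√144966/48 ≈ 7.9322*I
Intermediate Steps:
x(O, n) = -63 (x(O, n) = -29 - 34 = -63)
E = 31/384 (E = (-1327 + 1482)/(296 + 1624) = 155/1920 = 155*(1/1920) = 31/384 ≈ 0.080729)
√(x(40, J(5)) + E) = √(-63 + 31/384) = √(-24161/384) = I*√144966/48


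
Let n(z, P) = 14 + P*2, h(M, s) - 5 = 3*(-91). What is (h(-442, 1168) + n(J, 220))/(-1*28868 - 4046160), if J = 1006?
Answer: -93/2037514 ≈ -4.5644e-5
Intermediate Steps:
h(M, s) = -268 (h(M, s) = 5 + 3*(-91) = 5 - 273 = -268)
n(z, P) = 14 + 2*P
(h(-442, 1168) + n(J, 220))/(-1*28868 - 4046160) = (-268 + (14 + 2*220))/(-1*28868 - 4046160) = (-268 + (14 + 440))/(-28868 - 4046160) = (-268 + 454)/(-4075028) = 186*(-1/4075028) = -93/2037514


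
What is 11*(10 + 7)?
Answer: 187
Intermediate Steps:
11*(10 + 7) = 11*17 = 187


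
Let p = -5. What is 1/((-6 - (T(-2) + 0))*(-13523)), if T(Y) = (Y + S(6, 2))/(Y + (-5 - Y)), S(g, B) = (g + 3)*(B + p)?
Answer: 5/797857 ≈ 6.2668e-6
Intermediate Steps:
S(g, B) = (-5 + B)*(3 + g) (S(g, B) = (g + 3)*(B - 5) = (3 + g)*(-5 + B) = (-5 + B)*(3 + g))
T(Y) = 27/5 - Y/5 (T(Y) = (Y + (-15 - 5*6 + 3*2 + 2*6))/(Y + (-5 - Y)) = (Y + (-15 - 30 + 6 + 12))/(-5) = (Y - 27)*(-⅕) = (-27 + Y)*(-⅕) = 27/5 - Y/5)
1/((-6 - (T(-2) + 0))*(-13523)) = 1/((-6 - ((27/5 - ⅕*(-2)) + 0))*(-13523)) = 1/((-6 - ((27/5 + ⅖) + 0))*(-13523)) = 1/((-6 - (29/5 + 0))*(-13523)) = 1/((-6 - 1*29/5)*(-13523)) = 1/((-6 - 29/5)*(-13523)) = 1/(-59/5*(-13523)) = 1/(797857/5) = 5/797857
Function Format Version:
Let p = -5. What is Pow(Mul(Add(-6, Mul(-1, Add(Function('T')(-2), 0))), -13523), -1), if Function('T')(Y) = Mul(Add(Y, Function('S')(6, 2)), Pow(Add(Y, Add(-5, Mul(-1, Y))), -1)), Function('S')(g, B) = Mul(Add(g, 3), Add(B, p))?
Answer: Rational(5, 797857) ≈ 6.2668e-6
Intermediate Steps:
Function('S')(g, B) = Mul(Add(-5, B), Add(3, g)) (Function('S')(g, B) = Mul(Add(g, 3), Add(B, -5)) = Mul(Add(3, g), Add(-5, B)) = Mul(Add(-5, B), Add(3, g)))
Function('T')(Y) = Add(Rational(27, 5), Mul(Rational(-1, 5), Y)) (Function('T')(Y) = Mul(Add(Y, Add(-15, Mul(-5, 6), Mul(3, 2), Mul(2, 6))), Pow(Add(Y, Add(-5, Mul(-1, Y))), -1)) = Mul(Add(Y, Add(-15, -30, 6, 12)), Pow(-5, -1)) = Mul(Add(Y, -27), Rational(-1, 5)) = Mul(Add(-27, Y), Rational(-1, 5)) = Add(Rational(27, 5), Mul(Rational(-1, 5), Y)))
Pow(Mul(Add(-6, Mul(-1, Add(Function('T')(-2), 0))), -13523), -1) = Pow(Mul(Add(-6, Mul(-1, Add(Add(Rational(27, 5), Mul(Rational(-1, 5), -2)), 0))), -13523), -1) = Pow(Mul(Add(-6, Mul(-1, Add(Add(Rational(27, 5), Rational(2, 5)), 0))), -13523), -1) = Pow(Mul(Add(-6, Mul(-1, Add(Rational(29, 5), 0))), -13523), -1) = Pow(Mul(Add(-6, Mul(-1, Rational(29, 5))), -13523), -1) = Pow(Mul(Add(-6, Rational(-29, 5)), -13523), -1) = Pow(Mul(Rational(-59, 5), -13523), -1) = Pow(Rational(797857, 5), -1) = Rational(5, 797857)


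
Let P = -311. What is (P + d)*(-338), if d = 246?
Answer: 21970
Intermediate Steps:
(P + d)*(-338) = (-311 + 246)*(-338) = -65*(-338) = 21970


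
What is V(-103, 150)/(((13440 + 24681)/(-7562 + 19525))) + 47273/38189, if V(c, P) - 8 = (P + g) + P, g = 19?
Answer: 50397893774/485267623 ≈ 103.86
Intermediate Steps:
V(c, P) = 27 + 2*P (V(c, P) = 8 + ((P + 19) + P) = 8 + ((19 + P) + P) = 8 + (19 + 2*P) = 27 + 2*P)
V(-103, 150)/(((13440 + 24681)/(-7562 + 19525))) + 47273/38189 = (27 + 2*150)/(((13440 + 24681)/(-7562 + 19525))) + 47273/38189 = (27 + 300)/((38121/11963)) + 47273*(1/38189) = 327/((38121*(1/11963))) + 47273/38189 = 327/(38121/11963) + 47273/38189 = 327*(11963/38121) + 47273/38189 = 1303967/12707 + 47273/38189 = 50397893774/485267623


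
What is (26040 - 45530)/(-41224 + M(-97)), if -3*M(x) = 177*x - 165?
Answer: 9745/17723 ≈ 0.54985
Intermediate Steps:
M(x) = 55 - 59*x (M(x) = -(177*x - 165)/3 = -(-165 + 177*x)/3 = 55 - 59*x)
(26040 - 45530)/(-41224 + M(-97)) = (26040 - 45530)/(-41224 + (55 - 59*(-97))) = -19490/(-41224 + (55 + 5723)) = -19490/(-41224 + 5778) = -19490/(-35446) = -19490*(-1/35446) = 9745/17723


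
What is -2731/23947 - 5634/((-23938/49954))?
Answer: 3369799162507/286621643 ≈ 11757.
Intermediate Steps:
-2731/23947 - 5634/((-23938/49954)) = -2731*1/23947 - 5634/((-23938*1/49954)) = -2731/23947 - 5634/(-11969/24977) = -2731/23947 - 5634*(-24977/11969) = -2731/23947 + 140720418/11969 = 3369799162507/286621643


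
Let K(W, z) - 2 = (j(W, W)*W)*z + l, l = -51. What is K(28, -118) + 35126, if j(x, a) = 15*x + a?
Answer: -1445115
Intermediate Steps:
j(x, a) = a + 15*x
K(W, z) = -49 + 16*z*W² (K(W, z) = 2 + (((W + 15*W)*W)*z - 51) = 2 + (((16*W)*W)*z - 51) = 2 + ((16*W²)*z - 51) = 2 + (16*z*W² - 51) = 2 + (-51 + 16*z*W²) = -49 + 16*z*W²)
K(28, -118) + 35126 = (-49 + 16*(-118)*28²) + 35126 = (-49 + 16*(-118)*784) + 35126 = (-49 - 1480192) + 35126 = -1480241 + 35126 = -1445115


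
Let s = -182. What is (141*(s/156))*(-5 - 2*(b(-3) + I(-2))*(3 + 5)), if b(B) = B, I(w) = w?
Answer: -24675/2 ≈ -12338.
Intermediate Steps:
(141*(s/156))*(-5 - 2*(b(-3) + I(-2))*(3 + 5)) = (141*(-182/156))*(-5 - 2*(-3 - 2)*(3 + 5)) = (141*(-182*1/156))*(-5 - (-10)*8) = (141*(-7/6))*(-5 - 2*(-40)) = -329*(-5 + 80)/2 = -329/2*75 = -24675/2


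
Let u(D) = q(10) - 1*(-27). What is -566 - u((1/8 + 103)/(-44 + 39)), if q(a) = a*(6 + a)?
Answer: -753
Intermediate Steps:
u(D) = 187 (u(D) = 10*(6 + 10) - 1*(-27) = 10*16 + 27 = 160 + 27 = 187)
-566 - u((1/8 + 103)/(-44 + 39)) = -566 - 1*187 = -566 - 187 = -753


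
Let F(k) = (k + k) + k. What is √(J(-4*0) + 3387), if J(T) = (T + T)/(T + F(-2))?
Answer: √3387 ≈ 58.198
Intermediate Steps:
F(k) = 3*k (F(k) = 2*k + k = 3*k)
J(T) = 2*T/(-6 + T) (J(T) = (T + T)/(T + 3*(-2)) = (2*T)/(T - 6) = (2*T)/(-6 + T) = 2*T/(-6 + T))
√(J(-4*0) + 3387) = √(2*(-4*0)/(-6 - 4*0) + 3387) = √(2*0/(-6 + 0) + 3387) = √(2*0/(-6) + 3387) = √(2*0*(-⅙) + 3387) = √(0 + 3387) = √3387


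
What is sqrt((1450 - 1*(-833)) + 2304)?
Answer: sqrt(4587) ≈ 67.727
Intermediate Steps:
sqrt((1450 - 1*(-833)) + 2304) = sqrt((1450 + 833) + 2304) = sqrt(2283 + 2304) = sqrt(4587)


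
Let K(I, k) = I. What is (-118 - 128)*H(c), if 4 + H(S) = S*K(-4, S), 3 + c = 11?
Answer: 8856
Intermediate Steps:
c = 8 (c = -3 + 11 = 8)
H(S) = -4 - 4*S (H(S) = -4 + S*(-4) = -4 - 4*S)
(-118 - 128)*H(c) = (-118 - 128)*(-4 - 4*8) = -246*(-4 - 32) = -246*(-36) = 8856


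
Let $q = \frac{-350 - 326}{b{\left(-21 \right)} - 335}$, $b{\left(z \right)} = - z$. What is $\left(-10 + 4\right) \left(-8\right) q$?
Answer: $\frac{16224}{157} \approx 103.34$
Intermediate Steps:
$q = \frac{338}{157}$ ($q = \frac{-350 - 326}{\left(-1\right) \left(-21\right) - 335} = - \frac{676}{21 - 335} = - \frac{676}{-314} = \left(-676\right) \left(- \frac{1}{314}\right) = \frac{338}{157} \approx 2.1529$)
$\left(-10 + 4\right) \left(-8\right) q = \left(-10 + 4\right) \left(-8\right) \frac{338}{157} = \left(-6\right) \left(-8\right) \frac{338}{157} = 48 \cdot \frac{338}{157} = \frac{16224}{157}$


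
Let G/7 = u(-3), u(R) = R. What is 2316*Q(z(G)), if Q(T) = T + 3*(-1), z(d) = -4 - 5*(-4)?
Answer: 30108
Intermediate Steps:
G = -21 (G = 7*(-3) = -21)
z(d) = 16 (z(d) = -4 + 20 = 16)
Q(T) = -3 + T (Q(T) = T - 3 = -3 + T)
2316*Q(z(G)) = 2316*(-3 + 16) = 2316*13 = 30108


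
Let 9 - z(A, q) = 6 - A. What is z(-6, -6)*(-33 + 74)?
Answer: -123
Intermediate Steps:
z(A, q) = 3 + A (z(A, q) = 9 - (6 - A) = 9 + (-6 + A) = 3 + A)
z(-6, -6)*(-33 + 74) = (3 - 6)*(-33 + 74) = -3*41 = -123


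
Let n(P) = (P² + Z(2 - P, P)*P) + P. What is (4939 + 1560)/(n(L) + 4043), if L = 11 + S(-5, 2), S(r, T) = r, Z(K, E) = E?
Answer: 6499/4121 ≈ 1.5770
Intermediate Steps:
L = 6 (L = 11 - 5 = 6)
n(P) = P + 2*P² (n(P) = (P² + P*P) + P = (P² + P²) + P = 2*P² + P = P + 2*P²)
(4939 + 1560)/(n(L) + 4043) = (4939 + 1560)/(6*(1 + 2*6) + 4043) = 6499/(6*(1 + 12) + 4043) = 6499/(6*13 + 4043) = 6499/(78 + 4043) = 6499/4121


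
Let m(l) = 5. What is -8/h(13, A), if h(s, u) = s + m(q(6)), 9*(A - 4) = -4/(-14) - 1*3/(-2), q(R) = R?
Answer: -4/9 ≈ -0.44444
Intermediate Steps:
A = 529/126 (A = 4 + (-4/(-14) - 1*3/(-2))/9 = 4 + (-4*(-1/14) - 3*(-1/2))/9 = 4 + (2/7 + 3/2)/9 = 4 + (1/9)*(25/14) = 4 + 25/126 = 529/126 ≈ 4.1984)
h(s, u) = 5 + s (h(s, u) = s + 5 = 5 + s)
-8/h(13, A) = -8/(5 + 13) = -8/18 = -8*1/18 = -4/9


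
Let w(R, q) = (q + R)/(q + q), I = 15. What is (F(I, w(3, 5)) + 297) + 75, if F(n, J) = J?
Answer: 1864/5 ≈ 372.80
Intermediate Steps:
w(R, q) = (R + q)/(2*q) (w(R, q) = (R + q)/((2*q)) = (R + q)*(1/(2*q)) = (R + q)/(2*q))
(F(I, w(3, 5)) + 297) + 75 = ((½)*(3 + 5)/5 + 297) + 75 = ((½)*(⅕)*8 + 297) + 75 = (⅘ + 297) + 75 = 1489/5 + 75 = 1864/5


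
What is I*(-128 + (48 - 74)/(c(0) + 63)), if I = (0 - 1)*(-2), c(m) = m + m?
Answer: -16180/63 ≈ -256.83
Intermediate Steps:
c(m) = 2*m
I = 2 (I = -1*(-2) = 2)
I*(-128 + (48 - 74)/(c(0) + 63)) = 2*(-128 + (48 - 74)/(2*0 + 63)) = 2*(-128 - 26/(0 + 63)) = 2*(-128 - 26/63) = 2*(-8090/63) = -16180/63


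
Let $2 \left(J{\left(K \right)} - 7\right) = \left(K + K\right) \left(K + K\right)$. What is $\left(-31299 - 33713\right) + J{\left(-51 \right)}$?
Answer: $-59803$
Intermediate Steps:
$J{\left(K \right)} = 7 + 2 K^{2}$ ($J{\left(K \right)} = 7 + \frac{\left(K + K\right) \left(K + K\right)}{2} = 7 + \frac{2 K 2 K}{2} = 7 + \frac{4 K^{2}}{2} = 7 + 2 K^{2}$)
$\left(-31299 - 33713\right) + J{\left(-51 \right)} = \left(-31299 - 33713\right) + \left(7 + 2 \left(-51\right)^{2}\right) = -65012 + \left(7 + 2 \cdot 2601\right) = -65012 + \left(7 + 5202\right) = -65012 + 5209 = -59803$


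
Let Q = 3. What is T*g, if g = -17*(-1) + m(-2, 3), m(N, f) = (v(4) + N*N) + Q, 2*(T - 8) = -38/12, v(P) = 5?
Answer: 2233/12 ≈ 186.08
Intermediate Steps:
T = 77/12 (T = 8 + (-38/12)/2 = 8 + (-38*1/12)/2 = 8 + (½)*(-19/6) = 8 - 19/12 = 77/12 ≈ 6.4167)
m(N, f) = 8 + N² (m(N, f) = (5 + N*N) + 3 = (5 + N²) + 3 = 8 + N²)
g = 29 (g = -17*(-1) + (8 + (-2)²) = 17 + (8 + 4) = 17 + 12 = 29)
T*g = (77/12)*29 = 2233/12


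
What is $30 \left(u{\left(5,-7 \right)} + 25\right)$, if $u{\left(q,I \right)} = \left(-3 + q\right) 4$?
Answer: $990$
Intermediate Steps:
$u{\left(q,I \right)} = -12 + 4 q$
$30 \left(u{\left(5,-7 \right)} + 25\right) = 30 \left(\left(-12 + 4 \cdot 5\right) + 25\right) = 30 \left(\left(-12 + 20\right) + 25\right) = 30 \left(8 + 25\right) = 30 \cdot 33 = 990$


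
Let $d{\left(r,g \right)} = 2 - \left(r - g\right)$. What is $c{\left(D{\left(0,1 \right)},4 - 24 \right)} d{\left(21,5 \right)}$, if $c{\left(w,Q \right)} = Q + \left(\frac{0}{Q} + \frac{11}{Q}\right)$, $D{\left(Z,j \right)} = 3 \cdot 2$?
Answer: $\frac{2877}{10} \approx 287.7$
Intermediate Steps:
$D{\left(Z,j \right)} = 6$
$d{\left(r,g \right)} = 2 + g - r$ ($d{\left(r,g \right)} = 2 + \left(g - r\right) = 2 + g - r$)
$c{\left(w,Q \right)} = Q + \frac{11}{Q}$ ($c{\left(w,Q \right)} = Q + \left(0 + \frac{11}{Q}\right) = Q + \frac{11}{Q}$)
$c{\left(D{\left(0,1 \right)},4 - 24 \right)} d{\left(21,5 \right)} = \left(\left(4 - 24\right) + \frac{11}{4 - 24}\right) \left(2 + 5 - 21\right) = \left(-20 + \frac{11}{-20}\right) \left(-14\right) = \left(-20 + 11 \left(- \frac{1}{20}\right)\right) \left(-14\right) = \left(-20 - \frac{11}{20}\right) \left(-14\right) = \left(- \frac{411}{20}\right) \left(-14\right) = \frac{2877}{10}$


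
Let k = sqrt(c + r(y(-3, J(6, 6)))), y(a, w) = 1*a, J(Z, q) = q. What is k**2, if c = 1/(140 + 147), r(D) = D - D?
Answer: 1/287 ≈ 0.0034843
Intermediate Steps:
y(a, w) = a
r(D) = 0
c = 1/287 ≈ 0.0034843
k = sqrt(287)/287 (k = sqrt(1/287 + 0) = sqrt(1/287) = sqrt(287)/287 ≈ 0.059028)
k**2 = (sqrt(287)/287)**2 = 1/287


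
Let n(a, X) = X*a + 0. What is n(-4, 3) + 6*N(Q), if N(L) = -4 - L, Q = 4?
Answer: -60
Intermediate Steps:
n(a, X) = X*a
n(-4, 3) + 6*N(Q) = 3*(-4) + 6*(-4 - 1*4) = -12 + 6*(-4 - 4) = -12 + 6*(-8) = -12 - 48 = -60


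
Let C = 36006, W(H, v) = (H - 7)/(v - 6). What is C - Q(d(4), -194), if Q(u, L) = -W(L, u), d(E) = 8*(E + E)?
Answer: 2088147/58 ≈ 36003.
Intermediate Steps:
W(H, v) = (-7 + H)/(-6 + v)
d(E) = 16*E (d(E) = 8*(2*E) = 16*E)
Q(u, L) = -(-7 + L)/(-6 + u)
C - Q(d(4), -194) = 36006 - (7 - 1*(-194))/(-6 + 16*4) = 36006 - (7 + 194)/(-6 + 64) = 36006 - 201/58 = 2088147/58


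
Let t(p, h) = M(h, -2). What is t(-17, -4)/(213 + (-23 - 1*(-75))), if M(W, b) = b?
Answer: -2/265 ≈ -0.0075472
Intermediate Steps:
t(p, h) = -2
t(-17, -4)/(213 + (-23 - 1*(-75))) = -2/(213 + (-23 - 1*(-75))) = -2/(213 + (-23 + 75)) = -2/(213 + 52) = -2/265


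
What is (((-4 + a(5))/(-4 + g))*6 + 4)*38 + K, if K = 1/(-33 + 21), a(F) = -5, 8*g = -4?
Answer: 7295/12 ≈ 607.92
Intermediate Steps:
g = -½ (g = (⅛)*(-4) = -½ ≈ -0.50000)
K = -1/12 (K = 1/(-12) = -1/12 ≈ -0.083333)
(((-4 + a(5))/(-4 + g))*6 + 4)*38 + K = (((-4 - 5)/(-4 - ½))*6 + 4)*38 - 1/12 = (-9/(-9/2)*6 + 4)*38 - 1/12 = (-9*(-2/9)*6 + 4)*38 - 1/12 = (2*6 + 4)*38 - 1/12 = (12 + 4)*38 - 1/12 = 16*38 - 1/12 = 608 - 1/12 = 7295/12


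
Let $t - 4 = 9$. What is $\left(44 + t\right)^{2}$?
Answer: $3249$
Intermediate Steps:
$t = 13$ ($t = 4 + 9 = 13$)
$\left(44 + t\right)^{2} = \left(44 + 13\right)^{2} = 57^{2} = 3249$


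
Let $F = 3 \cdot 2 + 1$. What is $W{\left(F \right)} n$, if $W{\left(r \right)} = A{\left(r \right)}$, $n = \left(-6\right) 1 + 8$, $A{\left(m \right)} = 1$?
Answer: $2$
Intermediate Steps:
$F = 7$ ($F = 6 + 1 = 7$)
$n = 2$ ($n = -6 + 8 = 2$)
$W{\left(r \right)} = 1$
$W{\left(F \right)} n = 1 \cdot 2 = 2$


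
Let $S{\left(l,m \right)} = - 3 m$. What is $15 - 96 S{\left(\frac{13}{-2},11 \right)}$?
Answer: $3183$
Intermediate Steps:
$15 - 96 S{\left(\frac{13}{-2},11 \right)} = 15 - 96 \left(\left(-3\right) 11\right) = 15 - -3168 = 15 + 3168 = 3183$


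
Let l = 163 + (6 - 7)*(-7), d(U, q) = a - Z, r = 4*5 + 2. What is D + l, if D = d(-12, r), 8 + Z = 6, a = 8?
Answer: 180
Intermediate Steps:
Z = -2 (Z = -8 + 6 = -2)
r = 22 (r = 20 + 2 = 22)
d(U, q) = 10 (d(U, q) = 8 - 1*(-2) = 8 + 2 = 10)
D = 10
l = 170 (l = 163 - 1*(-7) = 163 + 7 = 170)
D + l = 10 + 170 = 180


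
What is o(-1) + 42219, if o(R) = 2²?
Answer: 42223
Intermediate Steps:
o(R) = 4
o(-1) + 42219 = 4 + 42219 = 42223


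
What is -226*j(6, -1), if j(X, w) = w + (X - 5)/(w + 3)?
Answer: 113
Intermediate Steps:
j(X, w) = w + (-5 + X)/(3 + w)
-226*j(6, -1) = -226*(-5 + 6 + (-1)² + 3*(-1))/(3 - 1) = -226*(-5 + 6 + 1 - 3)/2 = -113*(-1) = -226*(-½) = 113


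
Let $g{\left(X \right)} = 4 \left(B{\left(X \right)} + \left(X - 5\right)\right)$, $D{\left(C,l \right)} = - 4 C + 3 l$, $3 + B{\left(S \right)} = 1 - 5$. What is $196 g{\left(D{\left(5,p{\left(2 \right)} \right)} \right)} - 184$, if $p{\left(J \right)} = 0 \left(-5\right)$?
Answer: $-25272$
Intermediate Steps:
$p{\left(J \right)} = 0$
$B{\left(S \right)} = -7$ ($B{\left(S \right)} = -3 + \left(1 - 5\right) = -3 - 4 = -7$)
$g{\left(X \right)} = -48 + 4 X$ ($g{\left(X \right)} = 4 \left(-7 + \left(X - 5\right)\right) = 4 \left(-7 + \left(-5 + X\right)\right) = 4 \left(-12 + X\right) = -48 + 4 X$)
$196 g{\left(D{\left(5,p{\left(2 \right)} \right)} \right)} - 184 = 196 \left(-48 + 4 \left(\left(-4\right) 5 + 3 \cdot 0\right)\right) - 184 = 196 \left(-48 + 4 \left(-20 + 0\right)\right) - 184 = 196 \left(-48 + 4 \left(-20\right)\right) - 184 = 196 \left(-48 - 80\right) - 184 = 196 \left(-128\right) - 184 = -25088 - 184 = -25272$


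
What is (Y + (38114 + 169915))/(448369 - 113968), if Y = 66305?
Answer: 274334/334401 ≈ 0.82037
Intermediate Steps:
(Y + (38114 + 169915))/(448369 - 113968) = (66305 + (38114 + 169915))/(448369 - 113968) = (66305 + 208029)/334401 = 274334*(1/334401) = 274334/334401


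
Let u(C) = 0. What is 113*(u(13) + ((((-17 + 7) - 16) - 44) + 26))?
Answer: -4972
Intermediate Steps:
113*(u(13) + ((((-17 + 7) - 16) - 44) + 26)) = 113*(0 + ((((-17 + 7) - 16) - 44) + 26)) = 113*(0 + (((-10 - 16) - 44) + 26)) = 113*(0 + ((-26 - 44) + 26)) = 113*(0 + (-70 + 26)) = 113*(0 - 44) = 113*(-44) = -4972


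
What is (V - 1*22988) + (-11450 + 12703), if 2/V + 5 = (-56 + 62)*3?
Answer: -282553/13 ≈ -21735.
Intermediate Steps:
V = 2/13 (V = 2/(-5 + (-56 + 62)*3) = 2/(-5 + 6*3) = 2/(-5 + 18) = 2/13 ≈ 0.15385)
(V - 1*22988) + (-11450 + 12703) = (2/13 - 1*22988) + (-11450 + 12703) = (2/13 - 22988) + 1253 = -298842/13 + 1253 = -282553/13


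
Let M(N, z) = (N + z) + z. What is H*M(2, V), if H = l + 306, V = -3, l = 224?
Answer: -2120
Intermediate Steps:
M(N, z) = N + 2*z
H = 530 (H = 224 + 306 = 530)
H*M(2, V) = 530*(2 + 2*(-3)) = 530*(2 - 6) = 530*(-4) = -2120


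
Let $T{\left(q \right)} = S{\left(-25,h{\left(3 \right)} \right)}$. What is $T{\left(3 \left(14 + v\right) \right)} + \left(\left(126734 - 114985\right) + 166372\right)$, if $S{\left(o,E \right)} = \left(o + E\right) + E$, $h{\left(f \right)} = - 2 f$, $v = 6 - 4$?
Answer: $178084$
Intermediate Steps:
$v = 2$ ($v = 6 - 4 = 2$)
$S{\left(o,E \right)} = o + 2 E$ ($S{\left(o,E \right)} = \left(E + o\right) + E = o + 2 E$)
$T{\left(q \right)} = -37$ ($T{\left(q \right)} = -25 + 2 \left(\left(-2\right) 3\right) = -25 + 2 \left(-6\right) = -25 - 12 = -37$)
$T{\left(3 \left(14 + v\right) \right)} + \left(\left(126734 - 114985\right) + 166372\right) = -37 + \left(\left(126734 - 114985\right) + 166372\right) = -37 + \left(11749 + 166372\right) = -37 + 178121 = 178084$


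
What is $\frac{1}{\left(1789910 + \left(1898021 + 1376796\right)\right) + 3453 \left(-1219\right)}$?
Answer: $\frac{1}{855520} \approx 1.1689 \cdot 10^{-6}$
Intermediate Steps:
$\frac{1}{\left(1789910 + \left(1898021 + 1376796\right)\right) + 3453 \left(-1219\right)} = \frac{1}{\left(1789910 + 3274817\right) - 4209207} = \frac{1}{5064727 - 4209207} = \frac{1}{855520}$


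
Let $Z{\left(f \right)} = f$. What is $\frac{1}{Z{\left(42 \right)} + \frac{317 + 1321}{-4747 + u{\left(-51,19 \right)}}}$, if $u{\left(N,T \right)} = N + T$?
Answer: $\frac{531}{22120} \approx 0.024005$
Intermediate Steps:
$\frac{1}{Z{\left(42 \right)} + \frac{317 + 1321}{-4747 + u{\left(-51,19 \right)}}} = \frac{1}{42 + \frac{317 + 1321}{-4747 + \left(-51 + 19\right)}} = \frac{1}{42 + \frac{1638}{-4747 - 32}} = \frac{1}{42 + \frac{1638}{-4779}} = \frac{1}{42 + 1638 \left(- \frac{1}{4779}\right)} = \frac{1}{42 - \frac{182}{531}} = \frac{1}{\frac{22120}{531}} = \frac{531}{22120}$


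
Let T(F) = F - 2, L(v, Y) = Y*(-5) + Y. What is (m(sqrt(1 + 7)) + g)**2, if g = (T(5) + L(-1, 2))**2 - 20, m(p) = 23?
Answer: 784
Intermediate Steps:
L(v, Y) = -4*Y (L(v, Y) = -5*Y + Y = -4*Y)
T(F) = -2 + F
g = 5 (g = ((-2 + 5) - 4*2)**2 - 20 = (3 - 8)**2 - 20 = (-5)**2 - 20 = 25 - 20 = 5)
(m(sqrt(1 + 7)) + g)**2 = (23 + 5)**2 = 28**2 = 784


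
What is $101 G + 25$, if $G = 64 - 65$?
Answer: $-76$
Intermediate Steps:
$G = -1$
$101 G + 25 = 101 \left(-1\right) + 25 = -101 + 25 = -76$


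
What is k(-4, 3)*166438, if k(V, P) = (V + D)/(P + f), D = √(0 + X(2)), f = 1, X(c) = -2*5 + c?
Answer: -166438 + 83219*I*√2 ≈ -1.6644e+5 + 1.1769e+5*I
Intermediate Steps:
X(c) = -10 + c
D = 2*I*√2 (D = √(0 + (-10 + 2)) = √(0 - 8) = √(-8) = 2*I*√2 ≈ 2.8284*I)
k(V, P) = (V + 2*I*√2)/(1 + P) (k(V, P) = (V + 2*I*√2)/(P + 1) = (V + 2*I*√2)/(1 + P))
k(-4, 3)*166438 = ((-4 + 2*I*√2)/(1 + 3))*166438 = ((-4 + 2*I*√2)/4)*166438 = (-1 + I*√2/2)*166438 = -166438 + 83219*I*√2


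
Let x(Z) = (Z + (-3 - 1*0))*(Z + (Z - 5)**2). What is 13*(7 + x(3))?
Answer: 91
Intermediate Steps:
x(Z) = (-3 + Z)*(Z + (-5 + Z)**2) (x(Z) = (Z + (-3 + 0))*(Z + (-5 + Z)**2) = (Z - 3)*(Z + (-5 + Z)**2) = (-3 + Z)*(Z + (-5 + Z)**2))
13*(7 + x(3)) = 13*(7 + (-75 + 3**3 - 12*3**2 + 52*3)) = 13*(7 + (-75 + 27 - 12*9 + 156)) = 13*(7 + (-75 + 27 - 108 + 156)) = 13*(7 + 0) = 13*7 = 91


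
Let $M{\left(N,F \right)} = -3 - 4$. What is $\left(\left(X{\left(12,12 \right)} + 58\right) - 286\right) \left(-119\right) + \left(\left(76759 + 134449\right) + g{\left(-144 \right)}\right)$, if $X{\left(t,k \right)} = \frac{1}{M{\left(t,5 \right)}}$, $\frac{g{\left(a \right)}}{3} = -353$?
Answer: $237298$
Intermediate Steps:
$M{\left(N,F \right)} = -7$
$g{\left(a \right)} = -1059$ ($g{\left(a \right)} = 3 \left(-353\right) = -1059$)
$X{\left(t,k \right)} = - \frac{1}{7}$ ($X{\left(t,k \right)} = \frac{1}{-7} = - \frac{1}{7}$)
$\left(\left(X{\left(12,12 \right)} + 58\right) - 286\right) \left(-119\right) + \left(\left(76759 + 134449\right) + g{\left(-144 \right)}\right) = \left(\left(- \frac{1}{7} + 58\right) - 286\right) \left(-119\right) + \left(\left(76759 + 134449\right) - 1059\right) = \left(\frac{405}{7} - 286\right) \left(-119\right) + \left(211208 - 1059\right) = \left(- \frac{1597}{7}\right) \left(-119\right) + 210149 = 27149 + 210149 = 237298$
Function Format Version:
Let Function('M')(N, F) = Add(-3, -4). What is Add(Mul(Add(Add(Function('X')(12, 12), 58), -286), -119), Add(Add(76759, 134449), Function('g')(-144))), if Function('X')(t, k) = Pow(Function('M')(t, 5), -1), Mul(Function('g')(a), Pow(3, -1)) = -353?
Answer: 237298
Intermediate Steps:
Function('M')(N, F) = -7
Function('g')(a) = -1059 (Function('g')(a) = Mul(3, -353) = -1059)
Function('X')(t, k) = Rational(-1, 7) (Function('X')(t, k) = Pow(-7, -1) = Rational(-1, 7))
Add(Mul(Add(Add(Function('X')(12, 12), 58), -286), -119), Add(Add(76759, 134449), Function('g')(-144))) = Add(Mul(Add(Add(Rational(-1, 7), 58), -286), -119), Add(Add(76759, 134449), -1059)) = Add(Mul(Add(Rational(405, 7), -286), -119), Add(211208, -1059)) = Add(Mul(Rational(-1597, 7), -119), 210149) = Add(27149, 210149) = 237298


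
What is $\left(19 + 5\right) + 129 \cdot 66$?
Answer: $8538$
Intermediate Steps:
$\left(19 + 5\right) + 129 \cdot 66 = 24 + 8514 = 8538$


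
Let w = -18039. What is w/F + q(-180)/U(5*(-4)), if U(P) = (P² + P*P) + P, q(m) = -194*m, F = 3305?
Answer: 1689003/42965 ≈ 39.311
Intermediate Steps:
U(P) = P + 2*P² (U(P) = (P² + P²) + P = 2*P² + P = P + 2*P²)
w/F + q(-180)/U(5*(-4)) = -18039/3305 + (-194*(-180))/(((5*(-4))*(1 + 2*(5*(-4))))) = -18039*1/3305 + 34920/((-20*(1 + 2*(-20)))) = -18039/3305 + 34920/((-20*(1 - 40))) = -18039/3305 + 34920/((-20*(-39))) = -18039/3305 + 34920/780 = -18039/3305 + 34920*(1/780) = -18039/3305 + 582/13 = 1689003/42965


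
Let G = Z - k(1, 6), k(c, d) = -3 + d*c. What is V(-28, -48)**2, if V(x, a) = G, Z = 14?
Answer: 121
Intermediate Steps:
k(c, d) = -3 + c*d
G = 11 (G = 14 - (-3 + 1*6) = 14 - (-3 + 6) = 14 - 1*3 = 14 - 3 = 11)
V(x, a) = 11
V(-28, -48)**2 = 11**2 = 121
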